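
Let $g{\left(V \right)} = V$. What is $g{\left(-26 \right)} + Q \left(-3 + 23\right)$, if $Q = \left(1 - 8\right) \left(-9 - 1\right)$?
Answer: $1374$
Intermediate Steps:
$Q = 70$ ($Q = \left(1 - 8\right) \left(-10\right) = \left(-7\right) \left(-10\right) = 70$)
$g{\left(-26 \right)} + Q \left(-3 + 23\right) = -26 + 70 \left(-3 + 23\right) = -26 + 70 \cdot 20 = -26 + 1400 = 1374$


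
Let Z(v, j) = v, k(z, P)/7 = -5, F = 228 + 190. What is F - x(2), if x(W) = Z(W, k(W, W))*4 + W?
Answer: 408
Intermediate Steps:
F = 418
k(z, P) = -35 (k(z, P) = 7*(-5) = -35)
x(W) = 5*W (x(W) = W*4 + W = 4*W + W = 5*W)
F - x(2) = 418 - 5*2 = 418 - 1*10 = 418 - 10 = 408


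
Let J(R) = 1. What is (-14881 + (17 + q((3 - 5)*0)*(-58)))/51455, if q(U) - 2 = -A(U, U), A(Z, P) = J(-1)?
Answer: -14922/51455 ≈ -0.29000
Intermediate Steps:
A(Z, P) = 1
q(U) = 1 (q(U) = 2 - 1*1 = 2 - 1 = 1)
(-14881 + (17 + q((3 - 5)*0)*(-58)))/51455 = (-14881 + (17 + 1*(-58)))/51455 = (-14881 + (17 - 58))*(1/51455) = (-14881 - 41)*(1/51455) = -14922*1/51455 = -14922/51455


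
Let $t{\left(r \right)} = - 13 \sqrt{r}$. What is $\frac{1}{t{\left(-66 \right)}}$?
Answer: $\frac{i \sqrt{66}}{858} \approx 0.0094686 i$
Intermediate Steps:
$\frac{1}{t{\left(-66 \right)}} = \frac{1}{\left(-13\right) \sqrt{-66}} = \frac{1}{\left(-13\right) i \sqrt{66}} = \frac{i \sqrt{66}}{858}$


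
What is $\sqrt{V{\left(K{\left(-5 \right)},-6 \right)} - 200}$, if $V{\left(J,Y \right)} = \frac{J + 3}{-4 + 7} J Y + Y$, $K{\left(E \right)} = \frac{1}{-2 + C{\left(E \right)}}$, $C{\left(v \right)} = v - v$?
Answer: $\frac{i \sqrt{814}}{2} \approx 14.265 i$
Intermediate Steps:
$C{\left(v \right)} = 0$
$K{\left(E \right)} = - \frac{1}{2}$ ($K{\left(E \right)} = \frac{1}{-2 + 0} = \frac{1}{-2} = - \frac{1}{2}$)
$V{\left(J,Y \right)} = Y + J Y \left(1 + \frac{J}{3}\right)$ ($V{\left(J,Y \right)} = \frac{3 + J}{3} J Y + Y = \left(3 + J\right) \frac{1}{3} J Y + Y = \left(1 + \frac{J}{3}\right) J Y + Y = J \left(1 + \frac{J}{3}\right) Y + Y = J Y \left(1 + \frac{J}{3}\right) + Y = Y + J Y \left(1 + \frac{J}{3}\right)$)
$\sqrt{V{\left(K{\left(-5 \right)},-6 \right)} - 200} = \sqrt{\frac{1}{3} \left(-6\right) \left(3 + \left(- \frac{1}{2}\right)^{2} + 3 \left(- \frac{1}{2}\right)\right) - 200} = \sqrt{\frac{1}{3} \left(-6\right) \left(3 + \frac{1}{4} - \frac{3}{2}\right) - 200} = \sqrt{\frac{1}{3} \left(-6\right) \frac{7}{4} - 200} = \sqrt{- \frac{7}{2} - 200} = \sqrt{- \frac{407}{2}} = \frac{i \sqrt{814}}{2}$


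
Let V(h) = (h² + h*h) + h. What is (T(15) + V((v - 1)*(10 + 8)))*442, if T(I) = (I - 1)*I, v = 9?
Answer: 18487092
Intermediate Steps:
T(I) = I*(-1 + I) (T(I) = (-1 + I)*I = I*(-1 + I))
V(h) = h + 2*h² (V(h) = (h² + h²) + h = 2*h² + h = h + 2*h²)
(T(15) + V((v - 1)*(10 + 8)))*442 = (15*(-1 + 15) + ((9 - 1)*(10 + 8))*(1 + 2*((9 - 1)*(10 + 8))))*442 = (15*14 + (8*18)*(1 + 2*(8*18)))*442 = (210 + 144*(1 + 2*144))*442 = (210 + 144*(1 + 288))*442 = (210 + 144*289)*442 = (210 + 41616)*442 = 41826*442 = 18487092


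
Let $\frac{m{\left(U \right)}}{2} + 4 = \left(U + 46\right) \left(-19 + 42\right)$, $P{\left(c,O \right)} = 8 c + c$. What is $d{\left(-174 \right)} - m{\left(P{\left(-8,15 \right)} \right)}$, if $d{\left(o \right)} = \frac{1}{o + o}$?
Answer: $\frac{418991}{348} \approx 1204.0$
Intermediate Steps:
$P{\left(c,O \right)} = 9 c$
$d{\left(o \right)} = \frac{1}{2 o}$
$m{\left(U \right)} = 2108 + 46 U$ ($m{\left(U \right)} = -8 + 2 \left(U + 46\right) \left(-19 + 42\right) = -8 + 2 \left(46 + U\right) 23 = -8 + 2 \left(1058 + 23 U\right) = -8 + \left(2116 + 46 U\right) = 2108 + 46 U$)
$d{\left(-174 \right)} - m{\left(P{\left(-8,15 \right)} \right)} = \frac{1}{2 \left(-174\right)} - \left(2108 + 46 \cdot 9 \left(-8\right)\right) = \frac{1}{2} \left(- \frac{1}{174}\right) - \left(2108 + 46 \left(-72\right)\right) = - \frac{1}{348} - \left(2108 - 3312\right) = - \frac{1}{348} - -1204 = - \frac{1}{348} + 1204 = \frac{418991}{348}$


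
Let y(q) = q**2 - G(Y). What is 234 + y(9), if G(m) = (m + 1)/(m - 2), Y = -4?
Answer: 629/2 ≈ 314.50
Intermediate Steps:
G(m) = (1 + m)/(-2 + m)
y(q) = -1/2 + q**2 (y(q) = q**2 - (1 - 4)/(-2 - 4) = q**2 - (-3)/(-6) = q**2 - (-1)*(-3)/6 = q**2 - 1*1/2 = q**2 - 1/2 = -1/2 + q**2)
234 + y(9) = 234 + (-1/2 + 9**2) = 234 + (-1/2 + 81) = 234 + 161/2 = 629/2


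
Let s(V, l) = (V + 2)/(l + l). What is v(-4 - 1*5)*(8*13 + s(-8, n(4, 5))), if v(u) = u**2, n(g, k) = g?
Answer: 33453/4 ≈ 8363.3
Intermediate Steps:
s(V, l) = (2 + V)/(2*l) (s(V, l) = (2 + V)/((2*l)) = (2 + V)*(1/(2*l)) = (2 + V)/(2*l))
v(-4 - 1*5)*(8*13 + s(-8, n(4, 5))) = (-4 - 1*5)**2*(8*13 + (1/2)*(2 - 8)/4) = (-4 - 5)**2*(104 + (1/2)*(1/4)*(-6)) = (-9)**2*(104 - 3/4) = 81*(413/4) = 33453/4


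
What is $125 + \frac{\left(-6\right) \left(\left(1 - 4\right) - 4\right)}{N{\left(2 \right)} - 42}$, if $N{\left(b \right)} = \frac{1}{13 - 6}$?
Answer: $\frac{36331}{293} \approx 124.0$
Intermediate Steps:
$N{\left(b \right)} = \frac{1}{7}$
$125 + \frac{\left(-6\right) \left(\left(1 - 4\right) - 4\right)}{N{\left(2 \right)} - 42} = 125 + \frac{\left(-6\right) \left(\left(1 - 4\right) - 4\right)}{\frac{1}{7} - 42} = 125 + \frac{\left(-6\right) \left(-3 - 4\right)}{- \frac{293}{7}} = 125 + \left(-6\right) \left(-7\right) \left(- \frac{7}{293}\right) = 125 + 42 \left(- \frac{7}{293}\right) = 125 - \frac{294}{293} = \frac{36331}{293}$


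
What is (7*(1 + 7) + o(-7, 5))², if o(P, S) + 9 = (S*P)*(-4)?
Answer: 34969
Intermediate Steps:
o(P, S) = -9 - 4*P*S (o(P, S) = -9 + (S*P)*(-4) = -9 + (P*S)*(-4) = -9 - 4*P*S)
(7*(1 + 7) + o(-7, 5))² = (7*(1 + 7) + (-9 - 4*(-7)*5))² = (7*8 + (-9 + 140))² = (56 + 131)² = 187² = 34969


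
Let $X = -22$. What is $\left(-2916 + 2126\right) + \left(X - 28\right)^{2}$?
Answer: $1710$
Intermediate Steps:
$\left(-2916 + 2126\right) + \left(X - 28\right)^{2} = \left(-2916 + 2126\right) + \left(-22 - 28\right)^{2} = -790 + \left(-50\right)^{2} = -790 + 2500 = 1710$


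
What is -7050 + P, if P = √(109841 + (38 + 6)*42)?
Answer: -7050 + √111689 ≈ -6715.8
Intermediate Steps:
P = √111689 (P = √(109841 + 44*42) = √(109841 + 1848) = √111689 ≈ 334.20)
-7050 + P = -7050 + √111689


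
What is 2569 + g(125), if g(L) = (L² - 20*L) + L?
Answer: 15819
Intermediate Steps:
g(L) = L² - 19*L
2569 + g(125) = 2569 + 125*(-19 + 125) = 2569 + 125*106 = 2569 + 13250 = 15819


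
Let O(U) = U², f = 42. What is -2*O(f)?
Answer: -3528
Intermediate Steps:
-2*O(f) = -2*42² = -2*1764 = -3528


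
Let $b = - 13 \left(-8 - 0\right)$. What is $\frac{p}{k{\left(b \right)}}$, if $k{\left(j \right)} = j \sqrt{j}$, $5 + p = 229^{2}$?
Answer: $\frac{13109 \sqrt{26}}{1352} \approx 49.44$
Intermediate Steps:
$p = 52436$ ($p = -5 + 229^{2} = -5 + 52441 = 52436$)
$b = 104$ ($b = - 13 \left(-8 + 0\right) = \left(-13\right) \left(-8\right) = 104$)
$k{\left(j \right)} = j^{\frac{3}{2}}$
$\frac{p}{k{\left(b \right)}} = \frac{52436}{104^{\frac{3}{2}}} = \frac{52436}{208 \sqrt{26}} = 52436 \frac{\sqrt{26}}{5408} = \frac{13109 \sqrt{26}}{1352}$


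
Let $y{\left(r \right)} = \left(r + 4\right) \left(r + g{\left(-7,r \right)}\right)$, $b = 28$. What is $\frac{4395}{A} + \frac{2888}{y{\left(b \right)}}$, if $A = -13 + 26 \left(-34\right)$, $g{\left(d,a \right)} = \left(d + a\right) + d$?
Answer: $- \frac{138181}{50232} \approx -2.7509$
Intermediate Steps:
$g{\left(d,a \right)} = a + 2 d$ ($g{\left(d,a \right)} = \left(a + d\right) + d = a + 2 d$)
$A = -897$ ($A = -13 - 884 = -897$)
$y{\left(r \right)} = \left(-14 + 2 r\right) \left(4 + r\right)$ ($y{\left(r \right)} = \left(r + 4\right) \left(r + \left(r + 2 \left(-7\right)\right)\right) = \left(4 + r\right) \left(r + \left(r - 14\right)\right) = \left(4 + r\right) \left(r + \left(-14 + r\right)\right) = \left(4 + r\right) \left(-14 + 2 r\right) = \left(-14 + 2 r\right) \left(4 + r\right)$)
$\frac{4395}{A} + \frac{2888}{y{\left(b \right)}} = \frac{4395}{-897} + \frac{2888}{-56 - 168 + 2 \cdot 28^{2}} = 4395 \left(- \frac{1}{897}\right) + \frac{2888}{-56 - 168 + 2 \cdot 784} = - \frac{1465}{299} + \frac{2888}{-56 - 168 + 1568} = - \frac{1465}{299} + \frac{2888}{1344} = - \frac{1465}{299} + 2888 \cdot \frac{1}{1344} = - \frac{1465}{299} + \frac{361}{168} = - \frac{138181}{50232}$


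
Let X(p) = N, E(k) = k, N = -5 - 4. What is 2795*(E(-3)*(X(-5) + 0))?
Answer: 75465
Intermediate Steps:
N = -9
X(p) = -9
2795*(E(-3)*(X(-5) + 0)) = 2795*(-3*(-9 + 0)) = 2795*(-3*(-9)) = 2795*27 = 75465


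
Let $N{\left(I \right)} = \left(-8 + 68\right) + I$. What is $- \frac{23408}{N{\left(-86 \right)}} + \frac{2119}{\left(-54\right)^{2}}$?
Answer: $\frac{34156411}{37908} \approx 901.03$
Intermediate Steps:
$N{\left(I \right)} = 60 + I$
$- \frac{23408}{N{\left(-86 \right)}} + \frac{2119}{\left(-54\right)^{2}} = - \frac{23408}{60 - 86} + \frac{2119}{\left(-54\right)^{2}} = - \frac{23408}{-26} + \frac{2119}{2916} = \left(-23408\right) \left(- \frac{1}{26}\right) + 2119 \cdot \frac{1}{2916} = \frac{11704}{13} + \frac{2119}{2916} = \frac{34156411}{37908}$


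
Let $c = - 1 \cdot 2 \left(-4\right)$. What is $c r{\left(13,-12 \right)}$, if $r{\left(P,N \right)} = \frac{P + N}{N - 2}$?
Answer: $- \frac{4}{7} \approx -0.57143$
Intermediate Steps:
$r{\left(P,N \right)} = \frac{N + P}{-2 + N}$
$c = 8$ ($c = - 2 \left(-4\right) = \left(-1\right) \left(-8\right) = 8$)
$c r{\left(13,-12 \right)} = 8 \frac{-12 + 13}{-2 - 12} = 8 \frac{1}{-14} \cdot 1 = 8 \left(\left(- \frac{1}{14}\right) 1\right) = 8 \left(- \frac{1}{14}\right) = - \frac{4}{7}$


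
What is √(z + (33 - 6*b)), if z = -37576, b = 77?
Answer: I*√38005 ≈ 194.95*I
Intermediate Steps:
√(z + (33 - 6*b)) = √(-37576 + (33 - 6*77)) = √(-37576 + (33 - 462)) = √(-37576 - 429) = √(-38005) = I*√38005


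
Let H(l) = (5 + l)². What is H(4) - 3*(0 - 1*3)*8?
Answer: 153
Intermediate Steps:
H(4) - 3*(0 - 1*3)*8 = (5 + 4)² - 3*(0 - 1*3)*8 = 9² - 3*(0 - 3)*8 = 81 - 3*(-3)*8 = 81 + 9*8 = 81 + 72 = 153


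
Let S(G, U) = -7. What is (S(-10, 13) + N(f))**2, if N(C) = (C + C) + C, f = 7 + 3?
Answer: 529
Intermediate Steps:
f = 10
N(C) = 3*C (N(C) = 2*C + C = 3*C)
(S(-10, 13) + N(f))**2 = (-7 + 3*10)**2 = (-7 + 30)**2 = 23**2 = 529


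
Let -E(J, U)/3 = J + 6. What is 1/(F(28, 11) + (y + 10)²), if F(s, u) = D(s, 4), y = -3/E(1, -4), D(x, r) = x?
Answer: 49/6413 ≈ 0.0076407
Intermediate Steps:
E(J, U) = -18 - 3*J (E(J, U) = -3*(J + 6) = -3*(6 + J) = -18 - 3*J)
y = ⅐ (y = -3/(-18 - 3*1) = -3/(-18 - 3) = -3/(-21) = -3*(-1/21) = ⅐ ≈ 0.14286)
F(s, u) = s
1/(F(28, 11) + (y + 10)²) = 1/(28 + (⅐ + 10)²) = 1/(28 + (71/7)²) = 1/(28 + 5041/49) = 1/(6413/49) = 49/6413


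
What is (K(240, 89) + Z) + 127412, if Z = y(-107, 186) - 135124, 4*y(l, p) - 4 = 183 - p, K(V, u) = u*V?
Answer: 54593/4 ≈ 13648.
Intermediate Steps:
K(V, u) = V*u
y(l, p) = 187/4 - p/4 (y(l, p) = 1 + (183 - p)/4 = 1 + (183/4 - p/4) = 187/4 - p/4)
Z = -540495/4 (Z = (187/4 - ¼*186) - 135124 = (187/4 - 93/2) - 135124 = ¼ - 135124 = -540495/4 ≈ -1.3512e+5)
(K(240, 89) + Z) + 127412 = (240*89 - 540495/4) + 127412 = (21360 - 540495/4) + 127412 = -455055/4 + 127412 = 54593/4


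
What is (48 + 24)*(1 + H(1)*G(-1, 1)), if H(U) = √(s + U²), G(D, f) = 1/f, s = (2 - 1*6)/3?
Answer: 72 + 24*I*√3 ≈ 72.0 + 41.569*I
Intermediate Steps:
s = -4/3 (s = (2 - 6)*(⅓) = -4*⅓ = -4/3 ≈ -1.3333)
H(U) = √(-4/3 + U²)
(48 + 24)*(1 + H(1)*G(-1, 1)) = (48 + 24)*(1 + (√(-12 + 9*1²)/3)/1) = 72*(1 + (√(-12 + 9*1)/3)*1) = 72*(1 + (√(-12 + 9)/3)*1) = 72*(1 + (√(-3)/3)*1) = 72*(1 + ((I*√3)/3)*1) = 72*(1 + (I*√3/3)*1) = 72*(1 + I*√3/3) = 72 + 24*I*√3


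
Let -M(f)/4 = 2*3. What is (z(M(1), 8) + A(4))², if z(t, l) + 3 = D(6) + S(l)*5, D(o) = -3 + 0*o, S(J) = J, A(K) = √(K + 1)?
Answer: (34 + √5)² ≈ 1313.1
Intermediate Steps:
A(K) = √(1 + K)
M(f) = -24 (M(f) = -8*3 = -4*6 = -24)
D(o) = -3 (D(o) = -3 + 0 = -3)
z(t, l) = -6 + 5*l (z(t, l) = -3 + (-3 + l*5) = -3 + (-3 + 5*l) = -6 + 5*l)
(z(M(1), 8) + A(4))² = ((-6 + 5*8) + √(1 + 4))² = ((-6 + 40) + √5)² = (34 + √5)²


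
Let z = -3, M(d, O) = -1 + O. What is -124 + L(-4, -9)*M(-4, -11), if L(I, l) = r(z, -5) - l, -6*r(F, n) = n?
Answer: -242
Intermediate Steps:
r(F, n) = -n/6
L(I, l) = ⅚ - l (L(I, l) = -⅙*(-5) - l = ⅚ - l)
-124 + L(-4, -9)*M(-4, -11) = -124 + (⅚ - 1*(-9))*(-1 - 11) = -124 + (⅚ + 9)*(-12) = -124 + (59/6)*(-12) = -124 - 118 = -242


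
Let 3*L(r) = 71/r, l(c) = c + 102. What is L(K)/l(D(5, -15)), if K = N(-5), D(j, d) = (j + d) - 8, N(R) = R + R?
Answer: -71/2520 ≈ -0.028175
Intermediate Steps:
N(R) = 2*R
D(j, d) = -8 + d + j (D(j, d) = (d + j) - 8 = -8 + d + j)
K = -10 (K = 2*(-5) = -10)
l(c) = 102 + c
L(r) = 71/(3*r) (L(r) = (71/r)/3 = 71/(3*r))
L(K)/l(D(5, -15)) = ((71/3)/(-10))/(102 + (-8 - 15 + 5)) = ((71/3)*(-⅒))/(102 - 18) = -71/30/84 = -71/30*1/84 = -71/2520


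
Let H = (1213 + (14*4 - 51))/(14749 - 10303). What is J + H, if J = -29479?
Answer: -21843736/741 ≈ -29479.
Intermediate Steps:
H = 203/741 (H = (1213 + (56 - 51))/4446 = (1213 + 5)*(1/4446) = 1218*(1/4446) = 203/741 ≈ 0.27395)
J + H = -29479 + 203/741 = -21843736/741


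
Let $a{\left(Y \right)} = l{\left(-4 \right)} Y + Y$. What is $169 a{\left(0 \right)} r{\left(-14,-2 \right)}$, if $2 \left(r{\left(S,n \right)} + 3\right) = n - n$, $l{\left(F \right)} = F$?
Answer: $0$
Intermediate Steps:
$r{\left(S,n \right)} = -3$ ($r{\left(S,n \right)} = -3 + \frac{n - n}{2} = -3 + \frac{1}{2} \cdot 0 = -3 + 0 = -3$)
$a{\left(Y \right)} = - 3 Y$ ($a{\left(Y \right)} = - 4 Y + Y = - 3 Y$)
$169 a{\left(0 \right)} r{\left(-14,-2 \right)} = 169 \left(\left(-3\right) 0\right) \left(-3\right) = 169 \cdot 0 \left(-3\right) = 0 \left(-3\right) = 0$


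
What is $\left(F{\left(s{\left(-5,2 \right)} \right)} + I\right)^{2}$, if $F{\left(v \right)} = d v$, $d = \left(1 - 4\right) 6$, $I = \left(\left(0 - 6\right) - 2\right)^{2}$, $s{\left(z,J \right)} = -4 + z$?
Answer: $51076$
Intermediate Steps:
$I = 64$ ($I = \left(\left(0 - 6\right) - 2\right)^{2} = \left(-6 - 2\right)^{2} = \left(-8\right)^{2} = 64$)
$d = -18$ ($d = \left(-3\right) 6 = -18$)
$F{\left(v \right)} = - 18 v$
$\left(F{\left(s{\left(-5,2 \right)} \right)} + I\right)^{2} = \left(- 18 \left(-4 - 5\right) + 64\right)^{2} = \left(\left(-18\right) \left(-9\right) + 64\right)^{2} = \left(162 + 64\right)^{2} = 226^{2} = 51076$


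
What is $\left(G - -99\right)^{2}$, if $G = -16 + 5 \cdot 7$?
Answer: $13924$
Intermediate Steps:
$G = 19$ ($G = -16 + 35 = 19$)
$\left(G - -99\right)^{2} = \left(19 - -99\right)^{2} = \left(19 + \left(-456 + 555\right)\right)^{2} = \left(19 + 99\right)^{2} = 118^{2} = 13924$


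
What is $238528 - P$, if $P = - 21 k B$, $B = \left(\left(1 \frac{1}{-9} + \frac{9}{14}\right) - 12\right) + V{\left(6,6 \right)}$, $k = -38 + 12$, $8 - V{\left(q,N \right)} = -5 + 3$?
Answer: $\frac{717989}{3} \approx 2.3933 \cdot 10^{5}$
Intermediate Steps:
$V{\left(q,N \right)} = 10$ ($V{\left(q,N \right)} = 8 - \left(-5 + 3\right) = 8 - -2 = 8 + 2 = 10$)
$k = -26$
$B = - \frac{185}{126}$ ($B = \left(\left(1 \frac{1}{-9} + \frac{9}{14}\right) - 12\right) + 10 = \left(\left(1 \left(- \frac{1}{9}\right) + 9 \cdot \frac{1}{14}\right) - 12\right) + 10 = \left(\left(- \frac{1}{9} + \frac{9}{14}\right) - 12\right) + 10 = \left(\frac{67}{126} - 12\right) + 10 = - \frac{1445}{126} + 10 = - \frac{185}{126} \approx -1.4683$)
$P = - \frac{2405}{3}$ ($P = \left(-21\right) \left(-26\right) \left(- \frac{185}{126}\right) = 546 \left(- \frac{185}{126}\right) = - \frac{2405}{3} \approx -801.67$)
$238528 - P = 238528 - - \frac{2405}{3} = 238528 + \frac{2405}{3} = \frac{717989}{3}$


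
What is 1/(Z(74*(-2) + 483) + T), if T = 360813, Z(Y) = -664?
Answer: 1/360149 ≈ 2.7766e-6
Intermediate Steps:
1/(Z(74*(-2) + 483) + T) = 1/(-664 + 360813) = 1/360149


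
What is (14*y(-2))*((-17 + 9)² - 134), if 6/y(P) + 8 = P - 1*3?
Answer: 5880/13 ≈ 452.31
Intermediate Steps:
y(P) = 6/(-11 + P) (y(P) = 6/(-8 + (P - 1*3)) = 6/(-8 + (P - 3)) = 6/(-8 + (-3 + P)) = 6/(-11 + P))
(14*y(-2))*((-17 + 9)² - 134) = (14*(6/(-11 - 2)))*((-17 + 9)² - 134) = (14*(6/(-13)))*((-8)² - 134) = (14*(6*(-1/13)))*(64 - 134) = (14*(-6/13))*(-70) = -84/13*(-70) = 5880/13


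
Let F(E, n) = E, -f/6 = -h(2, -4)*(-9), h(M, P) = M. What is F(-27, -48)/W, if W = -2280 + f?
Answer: 9/796 ≈ 0.011307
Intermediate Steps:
f = -108 (f = -6*(-1*2)*(-9) = -(-12)*(-9) = -6*18 = -108)
W = -2388 (W = -2280 - 108 = -2388)
F(-27, -48)/W = -27/(-2388) = -27*(-1/2388) = 9/796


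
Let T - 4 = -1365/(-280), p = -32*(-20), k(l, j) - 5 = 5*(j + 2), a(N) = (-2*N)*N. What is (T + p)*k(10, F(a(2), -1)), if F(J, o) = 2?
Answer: 129775/8 ≈ 16222.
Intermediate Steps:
a(N) = -2*N²
k(l, j) = 15 + 5*j (k(l, j) = 5 + 5*(j + 2) = 5 + 5*(2 + j) = 5 + (10 + 5*j) = 15 + 5*j)
p = 640
T = 71/8 (T = 4 - 1365/(-280) = 4 - 1365*(-1/280) = 4 + 39/8 = 71/8 ≈ 8.8750)
(T + p)*k(10, F(a(2), -1)) = (71/8 + 640)*(15 + 5*2) = 5191*(15 + 10)/8 = (5191/8)*25 = 129775/8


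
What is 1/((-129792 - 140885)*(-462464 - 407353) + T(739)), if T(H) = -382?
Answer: 1/235439455727 ≈ 4.2474e-12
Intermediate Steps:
1/((-129792 - 140885)*(-462464 - 407353) + T(739)) = 1/((-129792 - 140885)*(-462464 - 407353) - 382) = 1/(-270677*(-869817) - 382) = 1/(235439456109 - 382) = 1/235439455727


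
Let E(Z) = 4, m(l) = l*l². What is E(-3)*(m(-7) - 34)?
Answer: -1508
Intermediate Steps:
m(l) = l³
E(-3)*(m(-7) - 34) = 4*((-7)³ - 34) = 4*(-343 - 34) = 4*(-377) = -1508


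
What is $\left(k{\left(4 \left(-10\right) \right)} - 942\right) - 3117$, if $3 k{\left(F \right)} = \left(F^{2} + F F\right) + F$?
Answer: $- \frac{9017}{3} \approx -3005.7$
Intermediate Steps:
$k{\left(F \right)} = \frac{F}{3} + \frac{2 F^{2}}{3}$ ($k{\left(F \right)} = \frac{\left(F^{2} + F F\right) + F}{3} = \frac{\left(F^{2} + F^{2}\right) + F}{3} = \frac{2 F^{2} + F}{3} = \frac{F + 2 F^{2}}{3} = \frac{F}{3} + \frac{2 F^{2}}{3}$)
$\left(k{\left(4 \left(-10\right) \right)} - 942\right) - 3117 = \left(\frac{4 \left(-10\right) \left(1 + 2 \cdot 4 \left(-10\right)\right)}{3} - 942\right) - 3117 = \left(\frac{1}{3} \left(-40\right) \left(1 + 2 \left(-40\right)\right) - 942\right) - 3117 = \left(\frac{1}{3} \left(-40\right) \left(1 - 80\right) - 942\right) - 3117 = \left(\frac{1}{3} \left(-40\right) \left(-79\right) - 942\right) - 3117 = \left(\frac{3160}{3} - 942\right) - 3117 = \frac{334}{3} - 3117 = - \frac{9017}{3}$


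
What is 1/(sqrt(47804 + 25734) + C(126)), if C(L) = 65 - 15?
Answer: -25/35519 + sqrt(73538)/71038 ≈ 0.0031135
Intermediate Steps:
C(L) = 50
1/(sqrt(47804 + 25734) + C(126)) = 1/(sqrt(47804 + 25734) + 50) = 1/(sqrt(73538) + 50) = 1/(50 + sqrt(73538))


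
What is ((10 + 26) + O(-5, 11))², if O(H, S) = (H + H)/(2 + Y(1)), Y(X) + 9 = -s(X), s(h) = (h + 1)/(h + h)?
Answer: 22201/16 ≈ 1387.6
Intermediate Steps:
s(h) = (1 + h)/(2*h) (s(h) = (1 + h)/((2*h)) = (1 + h)*(1/(2*h)) = (1 + h)/(2*h))
Y(X) = -9 - (1 + X)/(2*X)
O(H, S) = -H/4 (O(H, S) = (H + H)/(2 + (½)*(-1 - 19*1)/1) = (2*H)/(2 + (½)*1*(-1 - 19)) = (2*H)/(2 + (½)*1*(-20)) = (2*H)/(2 - 10) = (2*H)/(-8) = (2*H)*(-⅛) = -H/4)
((10 + 26) + O(-5, 11))² = ((10 + 26) - ¼*(-5))² = (36 + 5/4)² = (149/4)² = 22201/16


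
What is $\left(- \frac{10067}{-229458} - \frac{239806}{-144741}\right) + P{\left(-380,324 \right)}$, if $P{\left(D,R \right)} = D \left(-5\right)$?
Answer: $\frac{7017693914555}{3690220042} \approx 1901.7$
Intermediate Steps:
$P{\left(D,R \right)} = - 5 D$
$\left(- \frac{10067}{-229458} - \frac{239806}{-144741}\right) + P{\left(-380,324 \right)} = \left(- \frac{10067}{-229458} - \frac{239806}{-144741}\right) - -1900 = \left(\left(-10067\right) \left(- \frac{1}{229458}\right) - - \frac{239806}{144741}\right) + 1900 = \left(\frac{10067}{229458} + \frac{239806}{144741}\right) + 1900 = \frac{6275834755}{3690220042} + 1900 = \frac{7017693914555}{3690220042}$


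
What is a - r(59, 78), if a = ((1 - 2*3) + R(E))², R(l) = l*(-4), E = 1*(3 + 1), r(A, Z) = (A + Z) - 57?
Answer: 361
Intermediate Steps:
r(A, Z) = -57 + A + Z
E = 4 (E = 1*4 = 4)
R(l) = -4*l
a = 441 (a = ((1 - 2*3) - 4*4)² = ((1 - 6) - 16)² = (-5 - 16)² = (-21)² = 441)
a - r(59, 78) = 441 - (-57 + 59 + 78) = 441 - 1*80 = 441 - 80 = 361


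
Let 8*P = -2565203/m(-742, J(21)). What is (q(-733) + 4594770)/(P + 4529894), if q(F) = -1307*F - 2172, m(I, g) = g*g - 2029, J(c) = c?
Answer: 70515190816/57550338579 ≈ 1.2253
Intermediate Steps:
m(I, g) = -2029 + g² (m(I, g) = g² - 2029 = -2029 + g²)
q(F) = -2172 - 1307*F
P = 2565203/12704 (P = (-2565203/(-2029 + 21²))/8 = (-2565203/(-2029 + 441))/8 = (-2565203/(-1588))/8 = (-2565203*(-1/1588))/8 = (⅛)*(2565203/1588) = 2565203/12704 ≈ 201.92)
(q(-733) + 4594770)/(P + 4529894) = ((-2172 - 1307*(-733)) + 4594770)/(2565203/12704 + 4529894) = ((-2172 + 958031) + 4594770)/(57550338579/12704) = (955859 + 4594770)*(12704/57550338579) = 5550629*(12704/57550338579) = 70515190816/57550338579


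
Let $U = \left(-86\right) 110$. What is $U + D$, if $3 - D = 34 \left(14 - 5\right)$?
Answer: $-9763$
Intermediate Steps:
$U = -9460$
$D = -303$ ($D = 3 - 34 \left(14 - 5\right) = 3 - 34 \cdot 9 = 3 - 306 = -303$)
$U + D = -9460 - 303 = -9763$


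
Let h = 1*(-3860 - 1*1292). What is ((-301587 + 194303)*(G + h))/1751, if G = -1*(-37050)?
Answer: -3422145032/1751 ≈ -1.9544e+6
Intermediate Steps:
h = -5152 (h = 1*(-3860 - 1292) = 1*(-5152) = -5152)
G = 37050
((-301587 + 194303)*(G + h))/1751 = ((-301587 + 194303)*(37050 - 5152))/1751 = -107284*31898*(1/1751) = -3422145032*1/1751 = -3422145032/1751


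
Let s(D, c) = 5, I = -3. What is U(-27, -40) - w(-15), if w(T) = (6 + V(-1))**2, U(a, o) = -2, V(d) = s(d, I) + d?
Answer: -102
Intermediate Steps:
V(d) = 5 + d
w(T) = 100 (w(T) = (6 + (5 - 1))**2 = (6 + 4)**2 = 10**2 = 100)
U(-27, -40) - w(-15) = -2 - 1*100 = -2 - 100 = -102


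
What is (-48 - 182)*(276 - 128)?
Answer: -34040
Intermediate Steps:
(-48 - 182)*(276 - 128) = -230*148 = -34040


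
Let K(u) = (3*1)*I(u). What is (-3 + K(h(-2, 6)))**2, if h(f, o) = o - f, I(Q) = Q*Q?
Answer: 35721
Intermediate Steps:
I(Q) = Q**2
K(u) = 3*u**2 (K(u) = (3*1)*u**2 = 3*u**2)
(-3 + K(h(-2, 6)))**2 = (-3 + 3*(6 - 1*(-2))**2)**2 = (-3 + 3*(6 + 2)**2)**2 = (-3 + 3*8**2)**2 = (-3 + 3*64)**2 = (-3 + 192)**2 = 189**2 = 35721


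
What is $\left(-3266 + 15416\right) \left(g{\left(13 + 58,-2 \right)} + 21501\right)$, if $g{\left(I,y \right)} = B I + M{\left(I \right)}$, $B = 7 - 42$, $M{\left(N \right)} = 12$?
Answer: $231190200$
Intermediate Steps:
$B = -35$ ($B = 7 - 42 = -35$)
$g{\left(I,y \right)} = 12 - 35 I$ ($g{\left(I,y \right)} = - 35 I + 12 = 12 - 35 I$)
$\left(-3266 + 15416\right) \left(g{\left(13 + 58,-2 \right)} + 21501\right) = \left(-3266 + 15416\right) \left(\left(12 - 35 \left(13 + 58\right)\right) + 21501\right) = 12150 \left(\left(12 - 2485\right) + 21501\right) = 12150 \left(-2473 + 21501\right) = 12150 \cdot 19028 = 231190200$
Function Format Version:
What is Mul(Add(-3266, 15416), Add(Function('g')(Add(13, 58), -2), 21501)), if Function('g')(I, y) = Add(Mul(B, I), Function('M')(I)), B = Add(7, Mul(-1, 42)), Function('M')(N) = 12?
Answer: 231190200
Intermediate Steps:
B = -35 (B = Add(7, -42) = -35)
Function('g')(I, y) = Add(12, Mul(-35, I)) (Function('g')(I, y) = Add(Mul(-35, I), 12) = Add(12, Mul(-35, I)))
Mul(Add(-3266, 15416), Add(Function('g')(Add(13, 58), -2), 21501)) = Mul(Add(-3266, 15416), Add(Add(12, Mul(-35, Add(13, 58))), 21501)) = Mul(12150, Add(Add(12, Mul(-35, 71)), 21501)) = Mul(12150, Add(Add(12, -2485), 21501)) = Mul(12150, Add(-2473, 21501)) = Mul(12150, 19028) = 231190200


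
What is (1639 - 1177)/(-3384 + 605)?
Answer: -66/397 ≈ -0.16625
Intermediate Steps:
(1639 - 1177)/(-3384 + 605) = 462/(-2779) = 462*(-1/2779) = -66/397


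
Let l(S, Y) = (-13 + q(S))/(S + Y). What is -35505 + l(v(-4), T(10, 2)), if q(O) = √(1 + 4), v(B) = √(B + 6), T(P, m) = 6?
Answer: -603624/17 - √10/34 + 3*√5/17 + 13*√2/34 ≈ -35506.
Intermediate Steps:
v(B) = √(6 + B)
q(O) = √5
l(S, Y) = (-13 + √5)/(S + Y)
-35505 + l(v(-4), T(10, 2)) = -35505 + (-13 + √5)/(√(6 - 4) + 6) = -35505 + (-13 + √5)/(√2 + 6) = -35505 + (-13 + √5)/(6 + √2)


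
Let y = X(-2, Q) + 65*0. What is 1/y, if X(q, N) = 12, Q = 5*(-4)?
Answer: 1/12 ≈ 0.083333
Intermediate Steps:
Q = -20
y = 12 (y = 12 + 65*0 = 12 + 0 = 12)
1/y = 1/12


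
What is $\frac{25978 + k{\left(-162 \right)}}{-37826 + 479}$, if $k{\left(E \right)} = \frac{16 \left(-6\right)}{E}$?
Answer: $- \frac{701422}{1008369} \approx -0.6956$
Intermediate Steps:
$k{\left(E \right)} = - \frac{96}{E}$
$\frac{25978 + k{\left(-162 \right)}}{-37826 + 479} = \frac{25978 - \frac{96}{-162}}{-37826 + 479} = \frac{25978 - - \frac{16}{27}}{-37347} = \left(25978 + \frac{16}{27}\right) \left(- \frac{1}{37347}\right) = \frac{701422}{27} \left(- \frac{1}{37347}\right) = - \frac{701422}{1008369}$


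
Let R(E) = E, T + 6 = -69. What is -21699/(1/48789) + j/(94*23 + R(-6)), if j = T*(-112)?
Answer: -81517783047/77 ≈ -1.0587e+9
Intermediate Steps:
T = -75 (T = -6 - 69 = -75)
j = 8400 (j = -75*(-112) = 8400)
-21699/(1/48789) + j/(94*23 + R(-6)) = -21699/(1/48789) + 8400/(94*23 - 6) = -21699/1/48789 + 8400/(2162 - 6) = -21699*48789 + 8400/2156 = -1058672511 + 8400*(1/2156) = -1058672511 + 300/77 = -81517783047/77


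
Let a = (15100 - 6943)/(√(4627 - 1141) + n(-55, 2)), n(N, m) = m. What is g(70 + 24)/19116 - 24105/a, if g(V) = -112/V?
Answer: -3609568976/610722747 - 8035*√3486/2719 ≈ -180.39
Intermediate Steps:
a = 8157/(2 + √3486) (a = (15100 - 6943)/(√(4627 - 1141) + 2) = 8157/(√3486 + 2) = 8157/(2 + √3486) ≈ 133.63)
g(70 + 24)/19116 - 24105/a = -112/(70 + 24)/19116 - 24105/(-8157/1741 + 8157*√3486/3482) = -112/94*(1/19116) - 24105/(-8157/1741 + 8157*√3486/3482) = -112*1/94*(1/19116) - 24105/(-8157/1741 + 8157*√3486/3482) = -56/47*1/19116 - 24105/(-8157/1741 + 8157*√3486/3482) = -14/224613 - 24105/(-8157/1741 + 8157*√3486/3482)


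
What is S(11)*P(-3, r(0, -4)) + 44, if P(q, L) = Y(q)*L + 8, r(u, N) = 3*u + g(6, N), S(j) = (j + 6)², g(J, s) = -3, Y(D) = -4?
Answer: 5824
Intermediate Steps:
S(j) = (6 + j)²
r(u, N) = -3 + 3*u (r(u, N) = 3*u - 3 = -3 + 3*u)
P(q, L) = 8 - 4*L (P(q, L) = -4*L + 8 = 8 - 4*L)
S(11)*P(-3, r(0, -4)) + 44 = (6 + 11)²*(8 - 4*(-3 + 3*0)) + 44 = 17²*(8 - 4*(-3 + 0)) + 44 = 289*(8 - 4*(-3)) + 44 = 289*(8 + 12) + 44 = 289*20 + 44 = 5780 + 44 = 5824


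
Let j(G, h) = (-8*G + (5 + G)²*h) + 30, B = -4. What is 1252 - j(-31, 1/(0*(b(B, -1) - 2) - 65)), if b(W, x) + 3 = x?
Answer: 4922/5 ≈ 984.40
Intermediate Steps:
b(W, x) = -3 + x
j(G, h) = 30 - 8*G + h*(5 + G)² (j(G, h) = (-8*G + h*(5 + G)²) + 30 = 30 - 8*G + h*(5 + G)²)
1252 - j(-31, 1/(0*(b(B, -1) - 2) - 65)) = 1252 - (30 - 8*(-31) + (5 - 31)²/(0*((-3 - 1) - 2) - 65)) = 1252 - (30 + 248 + (-26)²/(0*(-4 - 2) - 65)) = 1252 - (30 + 248 + 676/(0*(-6) - 65)) = 1252 - (30 + 248 + 676/(0 - 65)) = 1252 - (30 + 248 + 676/(-65)) = 1252 - (30 + 248 - 1/65*676) = 1252 - (30 + 248 - 52/5) = 1252 - 1*1338/5 = 1252 - 1338/5 = 4922/5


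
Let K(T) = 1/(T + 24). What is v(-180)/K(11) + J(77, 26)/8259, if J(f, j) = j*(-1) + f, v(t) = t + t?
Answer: -34687783/2753 ≈ -12600.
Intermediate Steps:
v(t) = 2*t
K(T) = 1/(24 + T)
J(f, j) = f - j (J(f, j) = -j + f = f - j)
v(-180)/K(11) + J(77, 26)/8259 = (2*(-180))/(1/(24 + 11)) + (77 - 1*26)/8259 = -360/(1/35) + (77 - 26)*(1/8259) = -360/1/35 + 51*(1/8259) = -360*35 + 17/2753 = -12600 + 17/2753 = -34687783/2753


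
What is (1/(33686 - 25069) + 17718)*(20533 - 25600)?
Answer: -773609327469/8617 ≈ -8.9777e+7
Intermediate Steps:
(1/(33686 - 25069) + 17718)*(20533 - 25600) = (1/8617 + 17718)*(-5067) = (152676007/8617)*(-5067) = -773609327469/8617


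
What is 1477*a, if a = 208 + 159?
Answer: 542059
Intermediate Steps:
a = 367
1477*a = 1477*367 = 542059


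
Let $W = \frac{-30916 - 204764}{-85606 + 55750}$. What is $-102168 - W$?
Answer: $- \frac{31776703}{311} \approx -1.0218 \cdot 10^{5}$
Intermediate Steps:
$W = \frac{2455}{311}$ ($W = - \frac{235680}{-29856} = \left(-235680\right) \left(- \frac{1}{29856}\right) = \frac{2455}{311} \approx 7.8939$)
$-102168 - W = -102168 - \frac{2455}{311} = - \frac{31776703}{311}$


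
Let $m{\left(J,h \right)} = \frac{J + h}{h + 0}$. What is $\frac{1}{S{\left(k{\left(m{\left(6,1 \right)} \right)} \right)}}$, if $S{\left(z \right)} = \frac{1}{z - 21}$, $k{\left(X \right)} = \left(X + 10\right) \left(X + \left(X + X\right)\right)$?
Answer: $336$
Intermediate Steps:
$m{\left(J,h \right)} = \frac{J + h}{h}$
$k{\left(X \right)} = 3 X \left(10 + X\right)$ ($k{\left(X \right)} = \left(10 + X\right) \left(X + 2 X\right) = \left(10 + X\right) 3 X = 3 X \left(10 + X\right)$)
$S{\left(z \right)} = \frac{1}{-21 + z}$
$\frac{1}{S{\left(k{\left(m{\left(6,1 \right)} \right)} \right)}} = \frac{1}{\frac{1}{-21 + 3 \frac{6 + 1}{1} \left(10 + \frac{6 + 1}{1}\right)}} = \frac{1}{\frac{1}{-21 + 3 \cdot 1 \cdot 7 \left(10 + 1 \cdot 7\right)}} = \frac{1}{\frac{1}{-21 + 3 \cdot 7 \left(10 + 7\right)}} = \frac{1}{\frac{1}{-21 + 3 \cdot 7 \cdot 17}} = \frac{1}{\frac{1}{-21 + 357}} = \frac{1}{\frac{1}{336}} = 336$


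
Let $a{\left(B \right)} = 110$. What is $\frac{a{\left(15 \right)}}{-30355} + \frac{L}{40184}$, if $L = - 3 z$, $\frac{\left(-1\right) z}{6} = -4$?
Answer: $- \frac{165145}{30494633} \approx -0.0054155$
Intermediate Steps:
$z = 24$ ($z = \left(-6\right) \left(-4\right) = 24$)
$L = -72$ ($L = \left(-3\right) 24 = -72$)
$\frac{a{\left(15 \right)}}{-30355} + \frac{L}{40184} = \frac{110}{-30355} - \frac{72}{40184} = 110 \left(- \frac{1}{30355}\right) - \frac{9}{5023} = - \frac{22}{6071} - \frac{9}{5023} = - \frac{165145}{30494633}$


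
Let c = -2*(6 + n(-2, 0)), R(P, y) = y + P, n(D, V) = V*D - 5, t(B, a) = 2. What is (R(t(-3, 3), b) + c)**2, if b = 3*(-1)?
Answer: 9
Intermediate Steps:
n(D, V) = -5 + D*V (n(D, V) = D*V - 5 = -5 + D*V)
b = -3
R(P, y) = P + y
c = -2 (c = -2*(6 + (-5 - 2*0)) = -2*(6 + (-5 + 0)) = -2*(6 - 5) = -2*1 = -2)
(R(t(-3, 3), b) + c)**2 = ((2 - 3) - 2)**2 = (-1 - 2)**2 = (-3)**2 = 9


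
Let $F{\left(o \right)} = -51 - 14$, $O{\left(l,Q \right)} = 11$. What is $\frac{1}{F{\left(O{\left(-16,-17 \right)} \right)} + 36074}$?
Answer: $\frac{1}{36009} \approx 2.7771 \cdot 10^{-5}$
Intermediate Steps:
$F{\left(o \right)} = -65$
$\frac{1}{F{\left(O{\left(-16,-17 \right)} \right)} + 36074} = \frac{1}{-65 + 36074} = \frac{1}{36009}$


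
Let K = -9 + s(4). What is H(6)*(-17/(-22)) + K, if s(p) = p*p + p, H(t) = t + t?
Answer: 223/11 ≈ 20.273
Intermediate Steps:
H(t) = 2*t
s(p) = p + p² (s(p) = p² + p = p + p²)
K = 11 (K = -9 + 4*(1 + 4) = -9 + 4*5 = -9 + 20 = 11)
H(6)*(-17/(-22)) + K = (2*6)*(-17/(-22)) + 11 = 12*(-17*(-1/22)) + 11 = 12*(17/22) + 11 = 102/11 + 11 = 223/11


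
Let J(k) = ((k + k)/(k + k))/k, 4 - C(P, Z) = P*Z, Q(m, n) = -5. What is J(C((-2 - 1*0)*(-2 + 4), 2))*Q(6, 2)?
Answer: -5/12 ≈ -0.41667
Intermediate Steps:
C(P, Z) = 4 - P*Z
J(k) = 1/k (J(k) = ((2*k)/((2*k)))/k = ((2*k)*(1/(2*k)))/k = 1/k)
J(C((-2 - 1*0)*(-2 + 4), 2))*Q(6, 2) = -5/(4 - 1*(-2 - 1*0)*(-2 + 4)*2) = -5/(4 - 1*(-2 + 0)*2*2) = -5/(4 - 1*(-2*2)*2) = -5/(4 - 1*(-4)*2) = -5/(4 + 8) = -5/12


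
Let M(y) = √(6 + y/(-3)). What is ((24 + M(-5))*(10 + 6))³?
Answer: 58884096 + 21327872*√69/9 ≈ 7.8569e+7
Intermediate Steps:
M(y) = √(6 - y/3) (M(y) = √(6 + y*(-⅓)) = √(6 - y/3))
((24 + M(-5))*(10 + 6))³ = ((24 + √(54 - 3*(-5))/3)*(10 + 6))³ = ((24 + √(54 + 15)/3)*16)³ = ((24 + √69/3)*16)³ = (384 + 16*√69/3)³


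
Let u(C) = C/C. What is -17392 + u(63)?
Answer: -17391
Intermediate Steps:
u(C) = 1
-17392 + u(63) = -17392 + 1 = -17391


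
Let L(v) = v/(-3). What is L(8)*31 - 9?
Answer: -275/3 ≈ -91.667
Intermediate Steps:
L(v) = -v/3 (L(v) = v*(-1/3) = -v/3)
L(8)*31 - 9 = -1/3*8*31 - 9 = -8/3*31 - 9 = -248/3 - 9 = -275/3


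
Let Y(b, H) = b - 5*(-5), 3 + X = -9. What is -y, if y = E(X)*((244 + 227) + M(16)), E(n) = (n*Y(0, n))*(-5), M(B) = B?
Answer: -730500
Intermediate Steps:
X = -12 (X = -3 - 9 = -12)
Y(b, H) = 25 + b (Y(b, H) = b + 25 = 25 + b)
E(n) = -125*n (E(n) = (n*(25 + 0))*(-5) = (n*25)*(-5) = (25*n)*(-5) = -125*n)
y = 730500 (y = (-125*(-12))*((244 + 227) + 16) = 1500*(471 + 16) = 1500*487 = 730500)
-y = -1*730500 = -730500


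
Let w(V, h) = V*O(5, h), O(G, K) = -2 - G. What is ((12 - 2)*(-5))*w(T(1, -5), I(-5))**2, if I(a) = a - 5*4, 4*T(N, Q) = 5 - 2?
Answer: -11025/8 ≈ -1378.1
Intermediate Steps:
T(N, Q) = 3/4 (T(N, Q) = (5 - 2)/4 = (1/4)*3 = 3/4)
I(a) = -20 + a (I(a) = a - 20 = -20 + a)
w(V, h) = -7*V (w(V, h) = V*(-2 - 1*5) = V*(-2 - 5) = V*(-7) = -7*V)
((12 - 2)*(-5))*w(T(1, -5), I(-5))**2 = ((12 - 2)*(-5))*(-7*3/4)**2 = (10*(-5))*(-21/4)**2 = -50*441/16 = -11025/8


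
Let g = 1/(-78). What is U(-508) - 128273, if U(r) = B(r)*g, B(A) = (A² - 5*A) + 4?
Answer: -5132951/39 ≈ -1.3161e+5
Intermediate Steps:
g = -1/78 ≈ -0.012821
B(A) = 4 + A² - 5*A
U(r) = -2/39 - r²/78 + 5*r/78 (U(r) = (4 + r² - 5*r)*(-1/78) = -2/39 - r²/78 + 5*r/78)
U(-508) - 128273 = (-2/39 - 1/78*(-508)² + (5/78)*(-508)) - 128273 = (-2/39 - 1/78*258064 - 1270/39) - 128273 = (-2/39 - 129032/39 - 1270/39) - 128273 = -130304/39 - 128273 = -5132951/39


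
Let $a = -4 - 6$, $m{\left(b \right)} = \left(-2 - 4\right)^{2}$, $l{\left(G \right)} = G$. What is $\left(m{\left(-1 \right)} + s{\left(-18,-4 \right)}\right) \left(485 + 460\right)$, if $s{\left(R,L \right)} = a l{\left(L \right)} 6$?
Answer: $260820$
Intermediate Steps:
$m{\left(b \right)} = 36$ ($m{\left(b \right)} = \left(-6\right)^{2} = 36$)
$a = -10$ ($a = -4 - 6 = -10$)
$s{\left(R,L \right)} = - 60 L$ ($s{\left(R,L \right)} = - 10 L 6 = - 10 \cdot 6 L = - 60 L$)
$\left(m{\left(-1 \right)} + s{\left(-18,-4 \right)}\right) \left(485 + 460\right) = \left(36 - -240\right) \left(485 + 460\right) = \left(36 + 240\right) 945 = 276 \cdot 945 = 260820$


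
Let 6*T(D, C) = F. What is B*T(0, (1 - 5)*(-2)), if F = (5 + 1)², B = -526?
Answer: -3156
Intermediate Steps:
F = 36 (F = 6² = 36)
T(D, C) = 6 (T(D, C) = (⅙)*36 = 6)
B*T(0, (1 - 5)*(-2)) = -526*6 = -3156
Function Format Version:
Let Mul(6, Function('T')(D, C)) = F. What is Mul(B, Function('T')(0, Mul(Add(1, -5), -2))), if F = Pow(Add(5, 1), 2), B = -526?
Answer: -3156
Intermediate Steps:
F = 36 (F = Pow(6, 2) = 36)
Function('T')(D, C) = 6 (Function('T')(D, C) = Mul(Rational(1, 6), 36) = 6)
Mul(B, Function('T')(0, Mul(Add(1, -5), -2))) = Mul(-526, 6) = -3156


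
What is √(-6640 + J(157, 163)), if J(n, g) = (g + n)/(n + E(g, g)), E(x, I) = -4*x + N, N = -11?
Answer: 4*I*√26566265/253 ≈ 81.49*I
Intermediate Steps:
E(x, I) = -11 - 4*x (E(x, I) = -4*x - 11 = -11 - 4*x)
J(n, g) = (g + n)/(-11 + n - 4*g) (J(n, g) = (g + n)/(n + (-11 - 4*g)) = (g + n)/(-11 + n - 4*g))
√(-6640 + J(157, 163)) = √(-6640 + (-1*163 - 1*157)/(11 - 1*157 + 4*163)) = √(-6640 + (-163 - 157)/(11 - 157 + 652)) = √(-6640 - 320/506) = √(-6640 + (1/506)*(-320)) = √(-6640 - 160/253) = √(-1680080/253) = 4*I*√26566265/253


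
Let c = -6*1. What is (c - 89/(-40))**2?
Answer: 22801/1600 ≈ 14.251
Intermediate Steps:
c = -6
(c - 89/(-40))**2 = (-6 - 89/(-40))**2 = (-6 - 89*(-1/40))**2 = (-6 + 89/40)**2 = (-151/40)**2 = 22801/1600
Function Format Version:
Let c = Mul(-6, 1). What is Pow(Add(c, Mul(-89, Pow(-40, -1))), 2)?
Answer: Rational(22801, 1600) ≈ 14.251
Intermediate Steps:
c = -6
Pow(Add(c, Mul(-89, Pow(-40, -1))), 2) = Pow(Add(-6, Mul(-89, Pow(-40, -1))), 2) = Pow(Add(-6, Mul(-89, Rational(-1, 40))), 2) = Pow(Add(-6, Rational(89, 40)), 2) = Pow(Rational(-151, 40), 2) = Rational(22801, 1600)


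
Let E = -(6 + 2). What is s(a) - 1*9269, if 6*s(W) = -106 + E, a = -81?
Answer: -9288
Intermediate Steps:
E = -8 (E = -1*8 = -8)
s(W) = -19 (s(W) = (-106 - 8)/6 = (⅙)*(-114) = -19)
s(a) - 1*9269 = -19 - 1*9269 = -19 - 9269 = -9288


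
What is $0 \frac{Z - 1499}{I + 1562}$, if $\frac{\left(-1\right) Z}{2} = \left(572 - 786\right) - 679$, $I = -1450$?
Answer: $0$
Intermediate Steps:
$Z = 1786$ ($Z = - 2 \left(\left(572 - 786\right) - 679\right) = - 2 \left(-214 - 679\right) = \left(-2\right) \left(-893\right) = 1786$)
$0 \frac{Z - 1499}{I + 1562} = 0 \frac{1786 - 1499}{-1450 + 1562} = 0 \cdot \frac{287}{112} = 0 \cdot 287 \cdot \frac{1}{112} = 0 \cdot \frac{41}{16} = 0$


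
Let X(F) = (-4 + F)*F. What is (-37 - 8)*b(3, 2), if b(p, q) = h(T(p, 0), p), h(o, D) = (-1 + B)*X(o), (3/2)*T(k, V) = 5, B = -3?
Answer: -400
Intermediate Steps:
X(F) = F*(-4 + F)
T(k, V) = 10/3 (T(k, V) = (2/3)*5 = 10/3)
h(o, D) = -4*o*(-4 + o) (h(o, D) = (-1 - 3)*(o*(-4 + o)) = -4*o*(-4 + o))
b(p, q) = 80/9 (b(p, q) = 4*(10/3)*(4 - 1*10/3) = 4*(10/3)*(4 - 10/3) = 4*(10/3)*(2/3) = 80/9)
(-37 - 8)*b(3, 2) = (-37 - 8)*(80/9) = -45*80/9 = -400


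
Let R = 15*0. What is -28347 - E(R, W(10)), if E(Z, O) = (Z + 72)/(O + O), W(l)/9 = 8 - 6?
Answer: -28349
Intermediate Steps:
W(l) = 18 (W(l) = 9*(8 - 6) = 9*2 = 18)
R = 0
E(Z, O) = (72 + Z)/(2*O) (E(Z, O) = (72 + Z)/((2*O)) = (72 + Z)*(1/(2*O)) = (72 + Z)/(2*O))
-28347 - E(R, W(10)) = -28347 - (72 + 0)/(2*18) = -28347 - 72/(2*18) = -28347 - 1*2 = -28347 - 2 = -28349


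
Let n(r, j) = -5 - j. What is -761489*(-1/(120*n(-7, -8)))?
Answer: 761489/360 ≈ 2115.2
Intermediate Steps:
-761489*(-1/(120*n(-7, -8))) = -761489*(-1/(120*(-5 - 1*(-8)))) = -761489*(-1/(120*(-5 + 8))) = -761489/((3*(-5))*24) = -761489/((-15*24)) = -761489/(-360) = -761489*(-1/360) = 761489/360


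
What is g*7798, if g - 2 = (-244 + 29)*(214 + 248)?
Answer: -774559744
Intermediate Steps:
g = -99328 (g = 2 + (-244 + 29)*(214 + 248) = 2 - 215*462 = 2 - 99330 = -99328)
g*7798 = -99328*7798 = -774559744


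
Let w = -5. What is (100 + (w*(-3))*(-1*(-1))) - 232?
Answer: -117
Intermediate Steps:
(100 + (w*(-3))*(-1*(-1))) - 232 = (100 + (-5*(-3))*(-1*(-1))) - 232 = (100 + 15*1) - 232 = (100 + 15) - 232 = 115 - 232 = -117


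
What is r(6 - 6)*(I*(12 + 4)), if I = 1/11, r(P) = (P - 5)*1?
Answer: -80/11 ≈ -7.2727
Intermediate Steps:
r(P) = -5 + P (r(P) = (-5 + P)*1 = -5 + P)
I = 1/11 ≈ 0.090909
r(6 - 6)*(I*(12 + 4)) = (-5 + (6 - 6))*((12 + 4)/11) = (-5 + 0)*((1/11)*16) = -5*16/11 = -80/11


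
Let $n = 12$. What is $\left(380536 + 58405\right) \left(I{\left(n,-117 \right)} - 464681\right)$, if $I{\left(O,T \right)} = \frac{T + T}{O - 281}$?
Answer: $- \frac{54867166306655}{269} \approx -2.0397 \cdot 10^{11}$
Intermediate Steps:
$I{\left(O,T \right)} = \frac{2 T}{-281 + O}$
$\left(380536 + 58405\right) \left(I{\left(n,-117 \right)} - 464681\right) = \left(380536 + 58405\right) \left(2 \left(-117\right) \frac{1}{-281 + 12} - 464681\right) = 438941 \left(2 \left(-117\right) \frac{1}{-269} - 464681\right) = 438941 \left(2 \left(-117\right) \left(- \frac{1}{269}\right) - 464681\right) = 438941 \left(\frac{234}{269} - 464681\right) = 438941 \left(- \frac{124998955}{269}\right) = - \frac{54867166306655}{269}$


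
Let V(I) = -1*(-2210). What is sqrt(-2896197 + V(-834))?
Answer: I*sqrt(2893987) ≈ 1701.2*I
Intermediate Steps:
V(I) = 2210
sqrt(-2896197 + V(-834)) = sqrt(-2896197 + 2210) = sqrt(-2893987) = I*sqrt(2893987)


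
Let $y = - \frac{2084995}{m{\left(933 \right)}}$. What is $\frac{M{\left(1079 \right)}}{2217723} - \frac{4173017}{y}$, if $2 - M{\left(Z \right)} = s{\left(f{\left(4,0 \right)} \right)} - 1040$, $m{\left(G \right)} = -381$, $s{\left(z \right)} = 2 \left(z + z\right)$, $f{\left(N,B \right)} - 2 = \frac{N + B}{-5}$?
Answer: $- \frac{3525998829734057}{4623941366385} \approx -762.55$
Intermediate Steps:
$f{\left(N,B \right)} = 2 - \frac{B}{5} - \frac{N}{5}$ ($f{\left(N,B \right)} = 2 + \frac{N + B}{-5} = 2 + \left(B + N\right) \left(- \frac{1}{5}\right) = 2 - \left(\frac{B}{5} + \frac{N}{5}\right) = 2 - \frac{B}{5} - \frac{N}{5}$)
$s{\left(z \right)} = 4 z$ ($s{\left(z \right)} = 2 \cdot 2 z = 4 z$)
$M{\left(Z \right)} = \frac{5186}{5}$ ($M{\left(Z \right)} = 2 - \left(4 \left(2 - 0 - \frac{4}{5}\right) - 1040\right) = 2 - \left(4 \left(2 + 0 - \frac{4}{5}\right) - 1040\right) = 2 - \left(4 \cdot \frac{6}{5} - 1040\right) = 2 - \left(\frac{24}{5} - 1040\right) = 2 - - \frac{5176}{5} = 2 + \frac{5176}{5} = \frac{5186}{5}$)
$y = \frac{2084995}{381}$ ($y = - \frac{2084995}{-381} = \left(-2084995\right) \left(- \frac{1}{381}\right) = \frac{2084995}{381} \approx 5472.4$)
$\frac{M{\left(1079 \right)}}{2217723} - \frac{4173017}{y} = \frac{5186}{5 \cdot 2217723} - \frac{4173017}{\frac{2084995}{381}} = \frac{5186}{5} \cdot \frac{1}{2217723} - \frac{1589919477}{2084995} = \frac{5186}{11088615} - \frac{1589919477}{2084995} = - \frac{3525998829734057}{4623941366385}$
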